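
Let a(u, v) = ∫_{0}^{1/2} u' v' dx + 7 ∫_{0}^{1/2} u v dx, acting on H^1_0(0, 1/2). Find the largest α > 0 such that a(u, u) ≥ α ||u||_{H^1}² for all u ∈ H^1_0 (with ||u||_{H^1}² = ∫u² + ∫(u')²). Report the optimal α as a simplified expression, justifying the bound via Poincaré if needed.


α = 1

Coercivity of a(·,·) on H^1_0(0, 1/2) means a(u, u) ≥ α ||u||_{H^1}² for every u ∈ H^1_0.
The interval has length L = 1/2, and Poincaré/coercivity depend only on L. Here a(u, u) = ∫(u')² + (7)·∫u².
Here c = 7 ≥ 1, so a(u,u) = ∫(u')² + c∫u² ≥ ∫(u')² + ∫u² = ||u||_{H^1}², i.e. α = 1 works. No larger α is possible: a(u,u) ≥ α||u||_{H^1}² means (1−α)∫(u')² ≥ (α−c)∫u², and for the modes u_n = sin(nπ(x−x₀)/L) (x₀ the left endpoint) one has ∫u_n²/∫(u_n')² = (L/(nπ))² → 0, so a(u_n,u_n)/||u_n||_{H^1}² → 1. Hence the optimal constant is α = 1.
Therefore α = 1.


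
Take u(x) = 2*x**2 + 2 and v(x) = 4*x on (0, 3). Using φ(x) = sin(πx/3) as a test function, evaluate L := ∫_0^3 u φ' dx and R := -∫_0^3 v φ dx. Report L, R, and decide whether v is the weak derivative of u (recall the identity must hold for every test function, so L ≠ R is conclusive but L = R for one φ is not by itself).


LHS = -36/π, RHS = -36/π. Yes, v = u' weakly.

u(x) = 2*x**2 + 2, classical derivative u'(x) = 4*x.
φ(x) = sin(πx/3), so φ'(x) = π*cos(π*x/3)/3.
Note φ(0) = φ(3) = 0, so the boundary term u·φ vanishes.
LHS = ∫_0^3 u(x) φ'(x) dx = ∫_0^3 (2*π*x^2*cos(π*x/3)/3 + 2*π*cos(π*x/3)/3) dx. Term by term:
  ∫_0^3 2*π*cos(π*x/3)/3 dx = 0;  ∫_0^3 2*π*x^2*cos(π*x/3)/3 dx = -36/π.
Sum: 0 − 36/π = -36/π.
So LHS = -36/π.
∫_0^3 v(x) φ(x) dx = ∫_0^3 (4*x*sin(π*x/3)) dx. Term by term:
  ∫_0^3 4*x*sin(π*x/3) dx = 36/π.
So RHS = -∫_0^3 v(x) φ(x) dx = -36/π.
LHS = RHS, so the identity holds for this test φ.
Moreover u is smooth here and v(x) = u'(x) = 4*x pointwise, so the identity holds for every test function. Hence v is the weak derivative of u.


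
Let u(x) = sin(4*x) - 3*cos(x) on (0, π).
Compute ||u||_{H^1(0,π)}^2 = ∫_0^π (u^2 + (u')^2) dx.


||u||_{H^1(0,π)}^2 = -32/5 + 35*π/2

u'(x) = 3*sin(x) + 4*cos(4*x).
Expand u² and (u')² and integrate term by term on (0, π), using: for integers n ≥ 1, ∫_0^π sin²(nx) dx = ∫_0^π cos²(nx) dx = π/2; for n ≠ n', ∫_0^π sin(nx)sin(n'x) dx = ∫_0^π cos(nx)cos(n'x) dx = 0; and by product-to-sum, ∫_0^π sin(nx)cos(n'x) dx = ½∫_0^π [sin((n+n')x) + sin((n−n')x)] dx, which is 0 when n+n' is even and 2n/(n²−n'²) when n+n' is odd (it need not vanish on (0, π)).
  u² squared terms: (-3)²·∫cos(x)² dx = 9·π/2 = 9*π/2;  (1)²·∫sin(4x)² dx = 1·π/2 = π/2.
  u² cross terms: 2·(-3)·(1)·∫cos(x)·sin(4x) dx = -6·(8/15) = -16/5.
  So ∫_0^π u² dx = 9*π/2 + π/2 − 16/5 = -16/5 + 5*π.
  (u')² squared terms: (3)²·∫sin(x)² dx = 9·π/2 = 9*π/2;  (4)²·∫cos(4x)² dx = 16·π/2 = 8*π.
  (u')² cross terms: 2·(3)·(4)·∫sin(x)·cos(4x) dx = 24·(-2/15) = -16/5.
  So ∫_0^π (u')² dx = 9*π/2 + 8*π − 16/5 = -16/5 + 25*π/2.
||u||_{H^1}^2 = (-16/5 + 5*π) + (-16/5 + 25*π/2) = -32/5 + 35*π/2.


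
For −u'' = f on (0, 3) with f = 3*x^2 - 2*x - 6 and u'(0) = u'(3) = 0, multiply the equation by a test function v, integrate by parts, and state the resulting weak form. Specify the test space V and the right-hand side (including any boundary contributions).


V = H^1(0, 3) (no boundary constraint on v; u is determined up to an additive constant); weak form: ∫_0^3 u'v' dx = ∫_0^3 (3*x^2 - 2*x - 6) v dx for all v ∈ V.

Multiply both sides by a test function v and integrate from 0 to 3:
  ∫_0^3 −u''(x) v(x) dx = ∫_0^3 f(x) v(x) dx.
Integrate the LHS by parts once:
  ∫_0^3 −u'' v dx = −[u'(x) v(x)]_0^3 + ∫_0^3 u'(x) v'(x) dx.
Thus ∫_0^3 u'(x) v'(x) dx = ∫_0^3 f(x) v(x) dx + [u'(x) v(x)]_0^3.
Choose V so that boundary terms are either known or forced to vanish.
u has homogeneous Neumann: u'(0) = u'(3) = 0. So [u' v]_0^3 = 0·v(3) − 0·v(0) = 0 for any v; take V = H^1(0, 3).
Weak formulation: find u (satisfying any essential BC) such that ∫_0^3 u'(x) v'(x) dx = ∫_0^3 f v dx for all v ∈ V (homogeneous Neumann, so boundary terms vanish).
Substituting f(x) = 3*x^2 - 2*x - 6, the right-hand side is ∫_0^3 (3*x^2 - 2*x - 6) v dx.
Compatibility check (pure Neumann): taking v ≡ 1 ∈ V gives 0 = ∫_0^3 f dx + (0) − (0), i.e. ∫_0^3 f dx must equal u'(0) − u'(3) = 0. Indeed ∫_0^3 (3*x^2 - 2*x - 6) dx = 0, so the data are compatible. The solution is then unique only up to an additive constant (fix it e.g. by requiring ∫_0^3 u dx = 0).


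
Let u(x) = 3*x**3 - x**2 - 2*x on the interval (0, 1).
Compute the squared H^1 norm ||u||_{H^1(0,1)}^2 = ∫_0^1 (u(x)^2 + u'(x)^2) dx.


||u||_{H^1}^2 = 104/21

The H^1 norm (squared) on an interval (0, L) is
  ||u||_{H^1}^2 = ∫_0^L u(x)^2 dx + ∫_0^L u'(x)^2 dx.
Compute u'(x) = 9*x**2 - 2*x - 2.
Then u(x)^2 = 9*x**6 - 6*x**5 - 11*x**4 + 4*x**3 + 4*x**2 and u'(x)^2 = 81*x**4 - 36*x**3 - 32*x**2 + 8*x + 4.
Integrate each monomial from 0 to 1 using ∫_0^1 c·x^n dx = c·1^(n+1)/(n+1):
  ∫_0^1 u(x)^2 dx = ∫_0^1 (9*x^6 - 6*x^5 - 11*x^4 + 4*x^3 + 4*x^2) dx. Term by term:
    ∫_0^1 9*x^6 dx = 9/7;  ∫_0^1 -6*x^5 dx = -1;  ∫_0^1 -11*x^4 dx = -11/5;
    ∫_0^1 4*x^3 dx = 1;  ∫_0^1 4*x^2 dx = 4/3.
  Sum: 9/7 − 1 − 11/5 + 1 + 4/3 = 44/105.
  ∫_0^1 u'(x)^2 dx = ∫_0^1 (81*x^4 - 36*x^3 - 32*x^2 + 8*x + 4) dx. Term by term:
    ∫_0^1 81*x^4 dx = 81/5;  ∫_0^1 -36*x^3 dx = -9;  ∫_0^1 -32*x^2 dx = -32/3;
    ∫_0^1 8*x dx = 4;  ∫_0^1 4 dx = 4.
  Sum: 81/5 − 9 − 32/3 + 4 + 4 = 68/15.
Adding: ||u||_{H^1}^2 = 44/105 + 68/15 = 104/21.


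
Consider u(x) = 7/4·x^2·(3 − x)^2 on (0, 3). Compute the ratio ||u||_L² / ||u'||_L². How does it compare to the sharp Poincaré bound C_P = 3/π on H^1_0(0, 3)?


||u||_L² / ||u'||_L² = sqrt(3)/2 < C_P = 3/π.

u(x) = 7/4·x^2·(3 − x)^2, so u'(x) = 7*x*(x - 3)*(2*x - 3)/2.
u(x) = 7/4·x^2·(3 − x)^2 vanishes at x = 0 and x = 3, so u ∈ H^1_0(0, 3). Differentiate via the product rule and integrate the resulting polynomials term by term.
  ∫_0^3 u² dx = ∫_0^3 (49*x^8/16 - 147*x^7/4 + 1323*x^6/8 - 1323*x^5/4 + 3969*x^4/16) dx. Term by term:
    ∫_0^3 49*x^8/16 dx = 107163/16;  ∫_0^3 -147*x^7/4 dx = -964467/32;  ∫_0^3 1323*x^6/8 dx = 413343/8;
    ∫_0^3 -1323*x^5/4 dx = -321489/8;  ∫_0^3 3969*x^4/16 dx = 964467/80.
  Sum: 107163/16 − 964467/32 + 413343/8 − 321489/8 + 964467/80 = 15309/160.
  ∫_0^3 (u')² dx = ∫_0^3 (49*x^6 - 441*x^5 + 5733*x^4/4 - 3969*x^3/2 + 3969*x^2/4) dx. Term by term:
    ∫_0^3 49*x^6 dx = 15309;  ∫_0^3 -441*x^5 dx = -107163/2;  ∫_0^3 5733*x^4/4 dx = 1393119/20;
    ∫_0^3 -3969*x^3/2 dx = -321489/8;  ∫_0^3 3969*x^2/4 dx = 35721/4.
  Sum: 15309 − 107163/2 + 1393119/20 − 321489/8 + 35721/4 = 5103/40.
∫_0^3 u² dx = 15309/160, so ||u||_L² = 27*sqrt(210)/40.
∫_0^3 (u')² dx = 5103/40, so ||u'||_L² = 27*sqrt(70)/20.
Ratio ||u||_L² / ||u'||_L² = sqrt(3)/2.
Sharp Poincaré constant on H^1_0(0, 3) is C_P = L/π = 3/π, achieved by sin(π/3·x).
A polynomial bump cannot attain the sharp Poincaré constant (only the first sine eigenfunction does), so the ratio is strictly less than C_P, consistent with ||u||_L² ≤ C_P ||u'||_L².


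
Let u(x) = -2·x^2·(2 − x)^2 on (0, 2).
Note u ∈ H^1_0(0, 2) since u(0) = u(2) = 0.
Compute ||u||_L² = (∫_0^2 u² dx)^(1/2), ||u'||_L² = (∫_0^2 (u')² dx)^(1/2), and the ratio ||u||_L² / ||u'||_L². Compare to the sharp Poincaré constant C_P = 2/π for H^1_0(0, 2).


||u||_L² / ||u'||_L² = sqrt(3)/3 < C_P = 2/π.

u(x) = -2·x^2·(2 − x)^2, so u'(x) = 8*x*(-x^2 + 3*x - 2).
u(x) = -2·x^2·(2 − x)^2 vanishes at x = 0 and x = 2, so u ∈ H^1_0(0, 2). Differentiate via the product rule and integrate the resulting polynomials term by term.
  ∫_0^2 u² dx = ∫_0^2 (4*x^8 - 32*x^7 + 96*x^6 - 128*x^5 + 64*x^4) dx. Term by term:
    ∫_0^2 4*x^8 dx = 2048/9;  ∫_0^2 -32*x^7 dx = -1024;  ∫_0^2 96*x^6 dx = 12288/7;
    ∫_0^2 -128*x^5 dx = -4096/3;  ∫_0^2 64*x^4 dx = 2048/5.
  Sum: 2048/9 − 1024 + 12288/7 − 4096/3 + 2048/5 = 1024/315.
  ∫_0^2 (u')² dx = ∫_0^2 (64*x^6 - 384*x^5 + 832*x^4 - 768*x^3 + 256*x^2) dx. Term by term:
    ∫_0^2 64*x^6 dx = 8192/7;  ∫_0^2 -384*x^5 dx = -4096;  ∫_0^2 832*x^4 dx = 26624/5;
    ∫_0^2 -768*x^3 dx = -3072;  ∫_0^2 256*x^2 dx = 2048/3.
  Sum: 8192/7 − 4096 + 26624/5 − 3072 + 2048/3 = 1024/105.
∫_0^2 u² dx = 1024/315, so ||u||_L² = 32*sqrt(35)/105.
∫_0^2 (u')² dx = 1024/105, so ||u'||_L² = 32*sqrt(105)/105.
Ratio ||u||_L² / ||u'||_L² = sqrt(3)/3.
Sharp Poincaré constant on H^1_0(0, 2) is C_P = L/π = 2/π, achieved by sin(π/2·x).
A polynomial bump cannot attain the sharp Poincaré constant (only the first sine eigenfunction does), so the ratio is strictly less than C_P, consistent with ||u||_L² ≤ C_P ||u'||_L².


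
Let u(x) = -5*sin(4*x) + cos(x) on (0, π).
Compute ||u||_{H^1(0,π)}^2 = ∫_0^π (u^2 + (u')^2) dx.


||u||_{H^1(0,π)}^2 = -32/3 + 427*π/2

u'(x) = -sin(x) - 20*cos(4*x).
Expand u² and (u')² and integrate term by term on (0, π), using: for integers n ≥ 1, ∫_0^π sin²(nx) dx = ∫_0^π cos²(nx) dx = π/2; for n ≠ n', ∫_0^π sin(nx)sin(n'x) dx = ∫_0^π cos(nx)cos(n'x) dx = 0; and by product-to-sum, ∫_0^π sin(nx)cos(n'x) dx = ½∫_0^π [sin((n+n')x) + sin((n−n')x)] dx, which is 0 when n+n' is even and 2n/(n²−n'²) when n+n' is odd (it need not vanish on (0, π)).
  u² squared terms: (-5)²·∫sin(4x)² dx = 25·π/2 = 25*π/2;  (1)²·∫cos(x)² dx = 1·π/2 = π/2.
  u² cross terms: 2·(-5)·(1)·∫sin(4x)·cos(x) dx = -10·(8/15) = -16/3.
  So ∫_0^π u² dx = 25*π/2 + π/2 − 16/3 = -16/3 + 13*π.
  (u')² squared terms: (-1)²·∫sin(x)² dx = 1·π/2 = π/2;  (-20)²·∫cos(4x)² dx = 400·π/2 = 200*π.
  (u')² cross terms: 2·(-1)·(-20)·∫sin(x)·cos(4x) dx = 40·(-2/15) = -16/3.
  So ∫_0^π (u')² dx = π/2 + 200*π − 16/3 = -16/3 + 401*π/2.
||u||_{H^1}^2 = (-16/3 + 13*π) + (-16/3 + 401*π/2) = -32/3 + 427*π/2.


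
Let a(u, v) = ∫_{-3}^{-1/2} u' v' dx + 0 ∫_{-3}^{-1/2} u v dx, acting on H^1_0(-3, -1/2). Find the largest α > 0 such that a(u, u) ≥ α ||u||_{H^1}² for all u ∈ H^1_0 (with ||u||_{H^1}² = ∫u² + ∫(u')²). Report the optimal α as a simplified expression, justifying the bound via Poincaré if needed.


α = 4*π^2/(25 + 4*π^2)

Coercivity of a(·,·) on H^1_0(-3, -1/2) means a(u, u) ≥ α ||u||_{H^1}² for every u ∈ H^1_0.
The interval has length L = 5/2, and Poincaré/coercivity depend only on L. Here a(u, u) = ∫(u')² + (0)·∫u².
Here c = 0, so a(u,u) = ∫(u')² alone. The condition a(u,u) ≥ α||u||_{H^1}² reads (1−α)∫(u')² ≥ (α−c)∫u². Any admissible α is ≤ 1 (rapidly oscillating u have ∫u²/∫(u')² → 0), and α = 1 would force 0 ≥ (1−c)∫u², impossible since c < 1; so 1−α > 0. By the sharp Poincaré inequality on H^1_0 of an interval of length L, ∫(u')² ≥ (π/L)²∫u² with equality for the first sine mode sin(π(x−x₀)/L) (x₀ the left endpoint), so the inequality holds for all u iff (1−α)(π/L)² ≥ α − c, i.e. α ≤ ((π/L)² + c)/((π/L)² + 1) = (1 + c(L/π)²)/(1 + (L/π)²). (Direct route, valid since c ≤ 0: Poincaré gives c∫u² ≥ c(L/π)²∫(u')², so a(u,u) ≥ (1 + c(L/π)²)∫(u')², while ||u||_{H^1}² ≤ (1 + (L/π)²)∫(u')²; dividing yields the same α.) With (π/L)² = 4*π^2/25 and c = 0, the largest admissible constant is α = ((π/L)² + c)/((π/L)² + 1).
Simplifying, α = 4*π^2/(25 + 4*π^2).


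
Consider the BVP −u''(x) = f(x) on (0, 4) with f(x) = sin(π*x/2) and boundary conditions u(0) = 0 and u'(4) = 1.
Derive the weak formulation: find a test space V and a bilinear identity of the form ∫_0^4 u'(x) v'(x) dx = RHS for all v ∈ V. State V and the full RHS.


V = {v ∈ H^1(0, 4) : v(0) = 0} (test functions vanish at x = 0 where u is specified); weak form: ∫_0^4 u'v' dx = ∫_0^4 (sin(π*x/2)) v dx + v(4) for all v ∈ V.

Multiply both sides by a test function v and integrate from 0 to 4:
  ∫_0^4 −u''(x) v(x) dx = ∫_0^4 f(x) v(x) dx.
Integrate the LHS by parts once:
  ∫_0^4 −u'' v dx = −[u'(x) v(x)]_0^4 + ∫_0^4 u'(x) v'(x) dx.
Thus ∫_0^4 u'(x) v'(x) dx = ∫_0^4 f(x) v(x) dx + [u'(x) v(x)]_0^4.
Choose V so that boundary terms are either known or forced to vanish.
Mixed BC: u(0) = 0 (Dirichlet) and u'(4) = 1 (Neumann). Define V = {v ∈ H^1(0, 4) : v(0) = 0}. Then [u' v]_0^4 = u'(4)·v(4) − u'(0)·0 = v(4).
Weak formulation: find u (satisfying any essential BC) such that ∫_0^4 u'(x) v'(x) dx = ∫_0^4 f v dx + v(4) for all v ∈ V (Dirichlet at 0 absorbed into V; Neumann datum at x = 4 contributes the boundary term).
Substituting f(x) = sin(π*x/2), the right-hand side is ∫_0^4 (sin(π*x/2)) v dx + v(4).


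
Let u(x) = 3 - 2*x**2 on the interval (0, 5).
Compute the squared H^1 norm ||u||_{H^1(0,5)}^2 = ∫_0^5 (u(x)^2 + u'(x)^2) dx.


||u||_{H^1}^2 = 8135/3

The H^1 norm (squared) on an interval (0, L) is
  ||u||_{H^1}^2 = ∫_0^L u(x)^2 dx + ∫_0^L u'(x)^2 dx.
Compute u'(x) = -4*x.
Then u(x)^2 = 4*x**4 - 12*x**2 + 9 and u'(x)^2 = 16*x**2.
Integrate each monomial from 0 to 5 using ∫_0^5 c·x^n dx = c·5^(n+1)/(n+1):
  ∫_0^5 u(x)^2 dx = ∫_0^5 (4*x^4 - 12*x^2 + 9) dx. Term by term:
    ∫_0^5 4*x^4 dx = 2500;  ∫_0^5 -12*x^2 dx = -500;  ∫_0^5 9 dx = 45.
  Sum: 2500 − 500 + 45 = 2045.
  ∫_0^5 u'(x)^2 dx = ∫_0^5 (16*x^2) dx. Term by term:
    ∫_0^5 16*x^2 dx = 2000/3.
Adding: ||u||_{H^1}^2 = 2045 + 2000/3 = 8135/3.


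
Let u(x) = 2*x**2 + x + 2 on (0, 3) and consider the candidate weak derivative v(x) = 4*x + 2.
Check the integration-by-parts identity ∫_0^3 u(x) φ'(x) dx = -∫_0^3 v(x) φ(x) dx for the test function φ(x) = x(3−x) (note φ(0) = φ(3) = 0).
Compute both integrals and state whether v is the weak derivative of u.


LHS = -63/2, RHS = -36. No, v is not the weak derivative of u.

u(x) = 2*x**2 + x + 2, classical derivative u'(x) = 4*x + 1.
φ(x) = x(3−x), so φ'(x) = 3 - 2*x.
Note φ(0) = φ(3) = 0, so the boundary term u·φ vanishes.
LHS = ∫_0^3 u(x) φ'(x) dx = ∫_0^3 (-4*x^3 + 4*x^2 - x + 6) dx. Term by term:
  ∫_0^3 -4*x^3 dx = -81;  ∫_0^3 4*x^2 dx = 36;  ∫_0^3 -x dx = -9/2;
  ∫_0^3 6 dx = 18.
Sum: -81 + 36 − 9/2 + 18 = -63/2.
So LHS = -63/2.
∫_0^3 v(x) φ(x) dx = ∫_0^3 (-4*x^3 + 10*x^2 + 6*x) dx. Term by term:
  ∫_0^3 -4*x^3 dx = -81;  ∫_0^3 10*x^2 dx = 90;  ∫_0^3 6*x dx = 27.
Sum: -81 + 90 + 27 = 36.
So RHS = -∫_0^3 v(x) φ(x) dx = -36.
LHS − RHS = 9/2 ≠ 0, so the identity fails.
(For a valid weak derivative the identity must hold for EVERY test function, in particular this one. The failure shows v is NOT the weak derivative of u.)
Correct weak derivative would be u'(x) = 4*x + 1.


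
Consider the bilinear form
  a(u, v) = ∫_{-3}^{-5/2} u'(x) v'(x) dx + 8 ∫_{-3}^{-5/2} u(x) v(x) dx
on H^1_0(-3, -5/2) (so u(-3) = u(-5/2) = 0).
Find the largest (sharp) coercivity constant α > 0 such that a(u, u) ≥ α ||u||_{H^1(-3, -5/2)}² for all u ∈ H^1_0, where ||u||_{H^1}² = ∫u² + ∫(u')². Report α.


α = 1

Coercivity of a(·,·) on H^1_0(-3, -5/2) means a(u, u) ≥ α ||u||_{H^1}² for every u ∈ H^1_0.
The interval has length L = 1/2, and Poincaré/coercivity depend only on L. Here a(u, u) = ∫(u')² + (8)·∫u².
Here c = 8 ≥ 1, so a(u,u) = ∫(u')² + c∫u² ≥ ∫(u')² + ∫u² = ||u||_{H^1}², i.e. α = 1 works. No larger α is possible: a(u,u) ≥ α||u||_{H^1}² means (1−α)∫(u')² ≥ (α−c)∫u², and for the modes u_n = sin(nπ(x−x₀)/L) (x₀ the left endpoint) one has ∫u_n²/∫(u_n')² = (L/(nπ))² → 0, so a(u_n,u_n)/||u_n||_{H^1}² → 1. Hence the optimal constant is α = 1.
Therefore α = 1.


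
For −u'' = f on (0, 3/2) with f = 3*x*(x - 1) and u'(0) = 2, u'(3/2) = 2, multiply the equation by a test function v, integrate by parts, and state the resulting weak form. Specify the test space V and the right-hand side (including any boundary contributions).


V = H^1(0, 3/2) (v unrestricted at boundary; u is determined up to an additive constant); weak form: ∫_0^3/2 u'v' dx = ∫_0^3/2 (3*x*(x - 1)) v dx + 2·v(3/2) − 2·v(0) for all v ∈ V.

Multiply both sides by a test function v and integrate from 0 to 3/2:
  ∫_0^3/2 −u''(x) v(x) dx = ∫_0^3/2 f(x) v(x) dx.
Integrate the LHS by parts once:
  ∫_0^3/2 −u'' v dx = −[u'(x) v(x)]_0^3/2 + ∫_0^3/2 u'(x) v'(x) dx.
Thus ∫_0^3/2 u'(x) v'(x) dx = ∫_0^3/2 f(x) v(x) dx + [u'(x) v(x)]_0^3/2.
Choose V so that boundary terms are either known or forced to vanish.
u has inhomogeneous Neumann u'(0) = 2, u'(3/2) = 2. [u' v]_0^3/2 = (2)·v(3/2) − (2)·v(0) = 2·v(3/2) − 2·v(0). Take V = H^1(0, 3/2); boundary term becomes part of RHS.
Weak formulation: find u (satisfying any essential BC) such that ∫_0^3/2 u'(x) v'(x) dx = ∫_0^3/2 f v dx + 2·v(3/2) − 2·v(0) for all v ∈ V (Neumann data are natural BCs: they enter the RHS as boundary terms).
Substituting f(x) = 3*x*(x - 1), the right-hand side is ∫_0^3/2 (3*x*(x - 1)) v dx + 2·v(3/2) − 2·v(0).
Compatibility check (pure Neumann): taking v ≡ 1 ∈ V gives 0 = ∫_0^3/2 f dx + (2) − (2), i.e. ∫_0^3/2 f dx must equal u'(0) − u'(3/2) = 0. Indeed ∫_0^3/2 (3*x*(x - 1)) dx = 0, so the data are compatible. The solution is then unique only up to an additive constant (fix it e.g. by requiring ∫_0^3/2 u dx = 0).


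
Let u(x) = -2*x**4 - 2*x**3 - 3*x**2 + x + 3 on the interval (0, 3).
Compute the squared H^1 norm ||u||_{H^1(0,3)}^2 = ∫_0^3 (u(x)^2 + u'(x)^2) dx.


||u||_{H^1}^2 = 837897/14

The H^1 norm (squared) on an interval (0, L) is
  ||u||_{H^1}^2 = ∫_0^L u(x)^2 dx + ∫_0^L u'(x)^2 dx.
Compute u'(x) = -8*x**3 - 6*x**2 - 6*x + 1.
Then u(x)^2 = 4*x**8 + 8*x**7 + 16*x**6 + 8*x**5 - 7*x**4 - 18*x**3 - 17*x**2 + 6*x + 9 and u'(x)^2 = 64*x**6 + 96*x**5 + 132*x**4 + 56*x**3 + 24*x**2 - 12*x + 1.
Integrate each monomial from 0 to 3 using ∫_0^3 c·x^n dx = c·3^(n+1)/(n+1):
  ∫_0^3 u(x)^2 dx = ∫_0^3 (4*x^8 + 8*x^7 + 16*x^6 + 8*x^5 - 7*x^4 - 18*x^3 - 17*x^2 + 6*x + 9) dx. Term by term:
    ∫_0^3 4*x^8 dx = 8748;  ∫_0^3 8*x^7 dx = 6561;  ∫_0^3 16*x^6 dx = 34992/7;
    ∫_0^3 8*x^5 dx = 972;  ∫_0^3 -7*x^4 dx = -1701/5;  ∫_0^3 -18*x^3 dx = -729/2;
    ∫_0^3 -17*x^2 dx = -153;  ∫_0^3 6*x dx = 27;  ∫_0^3 9 dx = 27.
  Sum: 8748 + 6561 + 34992/7 + 972 − 1701/5 − 729/2 − 153 + 27 + 27 = 1433331/70.
  ∫_0^3 u'(x)^2 dx = ∫_0^3 (64*x^6 + 96*x^5 + 132*x^4 + 56*x^3 + 24*x^2 - 12*x + 1) dx. Term by term:
    ∫_0^3 64*x^6 dx = 139968/7;  ∫_0^3 96*x^5 dx = 11664;  ∫_0^3 132*x^4 dx = 32076/5;
    ∫_0^3 56*x^3 dx = 1134;  ∫_0^3 24*x^2 dx = 216;  ∫_0^3 -12*x dx = -54;
    ∫_0^3 1 dx = 3.
  Sum: 139968/7 + 11664 + 32076/5 + 1134 + 216 − 54 + 3 = 1378077/35.
Adding: ||u||_{H^1}^2 = 1433331/70 + 1378077/35 = 837897/14.


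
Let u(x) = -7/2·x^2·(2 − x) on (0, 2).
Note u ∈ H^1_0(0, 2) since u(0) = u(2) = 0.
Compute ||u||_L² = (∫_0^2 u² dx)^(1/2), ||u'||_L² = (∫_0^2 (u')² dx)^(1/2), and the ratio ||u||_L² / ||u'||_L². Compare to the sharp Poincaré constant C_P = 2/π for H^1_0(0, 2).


||u||_L² / ||u'||_L² = sqrt(14)/7 < C_P = 2/π.

u(x) = -7/2·x^2·(2 − x), so u'(x) = 7*x*(3*x - 4)/2.
u(x) = -7/2·x^2·(2 − x) vanishes at x = 0 and x = 2, so u ∈ H^1_0(0, 2). Differentiate via the product rule and integrate the resulting polynomials term by term.
  ∫_0^2 u² dx = ∫_0^2 (49*x^6/4 - 49*x^5 + 49*x^4) dx. Term by term:
    ∫_0^2 49*x^6/4 dx = 224;  ∫_0^2 -49*x^5 dx = -1568/3;  ∫_0^2 49*x^4 dx = 1568/5.
  Sum: 224 − 1568/3 + 1568/5 = 224/15.
  ∫_0^2 (u')² dx = ∫_0^2 (441*x^4/4 - 294*x^3 + 196*x^2) dx. Term by term:
    ∫_0^2 441*x^4/4 dx = 3528/5;  ∫_0^2 -294*x^3 dx = -1176;  ∫_0^2 196*x^2 dx = 1568/3.
  Sum: 3528/5 − 1176 + 1568/3 = 784/15.
∫_0^2 u² dx = 224/15, so ||u||_L² = 4*sqrt(210)/15.
∫_0^2 (u')² dx = 784/15, so ||u'||_L² = 28*sqrt(15)/15.
Ratio ||u||_L² / ||u'||_L² = sqrt(14)/7.
Sharp Poincaré constant on H^1_0(0, 2) is C_P = L/π = 2/π, achieved by sin(π/2·x).
A polynomial bump cannot attain the sharp Poincaré constant (only the first sine eigenfunction does), so the ratio is strictly less than C_P, consistent with ||u||_L² ≤ C_P ||u'||_L².


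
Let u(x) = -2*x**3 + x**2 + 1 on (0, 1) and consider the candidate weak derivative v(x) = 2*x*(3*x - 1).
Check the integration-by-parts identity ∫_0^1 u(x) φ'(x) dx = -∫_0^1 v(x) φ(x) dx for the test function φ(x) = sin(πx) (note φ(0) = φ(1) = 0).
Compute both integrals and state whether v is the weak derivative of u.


LHS = -24/π^3 + 4/π, RHS = -4/π + 24/π^3. No, v is not the weak derivative of u.

u(x) = -2*x**3 + x**2 + 1, classical derivative u'(x) = -6*x**2 + 2*x.
φ(x) = sin(πx), so φ'(x) = π*cos(π*x).
Note φ(0) = φ(1) = 0, so the boundary term u·φ vanishes.
LHS = ∫_0^1 u(x) φ'(x) dx = ∫_0^1 (-2*π*x^3*cos(π*x) + π*x^2*cos(π*x) + π*cos(π*x)) dx. Term by term:
  ∫_0^1 π*cos(π*x) dx = 0;  ∫_0^1 π*x^2*cos(π*x) dx = -2/π;  ∫_0^1 -2*π*x^3*cos(π*x) dx = -24/π^3 + 6/π.
Sum: 0 − 2/π + -24/π^3 + 6/π = -24/π^3 + 4/π.
So LHS = -24/π^3 + 4/π.
∫_0^1 v(x) φ(x) dx = ∫_0^1 (6*x^2*sin(π*x) - 2*x*sin(π*x)) dx. Term by term:
  ∫_0^1 -2*x*sin(π*x) dx = -2/π;  ∫_0^1 6*x^2*sin(π*x) dx = -24/π^3 + 6/π.
Sum: -2/π + -24/π^3 + 6/π = -24/π^3 + 4/π.
So RHS = -∫_0^1 v(x) φ(x) dx = -4/π + 24/π^3.
LHS − RHS = -48/π^3 + 8/π ≠ 0, so the identity fails.
(For a valid weak derivative the identity must hold for EVERY test function, in particular this one. The failure shows v is NOT the weak derivative of u.)
Correct weak derivative would be u'(x) = -6*x**2 + 2*x.


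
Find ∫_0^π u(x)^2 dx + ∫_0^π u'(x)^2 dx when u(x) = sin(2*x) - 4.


||u||_{H^1(0,π)}^2 = 37*π/2

u'(x) = 2*cos(2*x).
Expand u² and (u')² and integrate term by term on (0, π), using: for integers n ≥ 1, ∫_0^π sin²(nx) dx = ∫_0^π cos²(nx) dx = π/2; for n ≠ n', ∫_0^π sin(nx)sin(n'x) dx = ∫_0^π cos(nx)cos(n'x) dx = 0; and by product-to-sum, ∫_0^π sin(nx)cos(n'x) dx = ½∫_0^π [sin((n+n')x) + sin((n−n')x)] dx, which is 0 when n+n' is even and 2n/(n²−n'²) when n+n' is odd (it need not vanish on (0, π)). For the constant mode: ∫_0^π 1 dx = π, ∫_0^π cos(nx) dx = 0, ∫_0^π sin(nx) dx = (1−(−1)^n)/n.
  u² squared terms: (-4)²·∫1 dx = 16·π = 16*π;  (1)²·∫sin(2x)² dx = 1·π/2 = π/2.
  u² cross terms: 2·(-4)·(1)·∫1·sin(2x) dx = -8·(0) = 0.
  So ∫_0^π u² dx = 16*π + π/2 + 0 = 33*π/2.
  (u')² squared terms: (2)²·∫cos(2x)² dx = 4·π/2 = 2*π.
  So ∫_0^π (u')² dx = 2*π.
||u||_{H^1}^2 = (33*π/2) + (2*π) = 37*π/2.


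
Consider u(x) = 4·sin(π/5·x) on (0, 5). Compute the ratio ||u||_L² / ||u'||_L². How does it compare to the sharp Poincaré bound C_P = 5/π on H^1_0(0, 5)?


||u||_L² / ||u'||_L² = 5/π = C_P.

u(x) = 4·sin(π/5·x), so u'(x) = 4*π*cos(π*x/5)/5.
Writing u(x) = A·sin(kπx/L) with A = 4 and k = 1, use ∫_0^L sin²(kπx/L) dx = L/2 and ∫_0^L cos²(kπx/L) dx = L/2.
u² = 16·sin²(π/5·x) and (u')² = 16*π^2/25·cos²(π/5·x), and each of sin², cos² integrates to L/2 = 5/2 over (0, 5).
∫_0^5 u² dx = 40, so ||u||_L² = 2*sqrt(10).
∫_0^5 (u')² dx = 8*π^2/5, so ||u'||_L² = 2*sqrt(10)*π/5.
Ratio ||u||_L² / ||u'||_L² = 5/π.
Sharp Poincaré constant on H^1_0(0, 5) is C_P = L/π = 5/π, achieved by sin(π/5·x).
This is the k = 1 eigenfunction (up to amplitude), so the ratio equals the sharp Poincaré constant exactly.


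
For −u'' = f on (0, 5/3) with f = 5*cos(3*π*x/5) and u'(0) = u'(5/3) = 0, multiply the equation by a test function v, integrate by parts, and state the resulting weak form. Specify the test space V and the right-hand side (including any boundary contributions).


V = H^1(0, 5/3) (no boundary constraint on v; u is determined up to an additive constant); weak form: ∫_0^5/3 u'v' dx = ∫_0^5/3 (5*cos(3*π*x/5)) v dx for all v ∈ V.

Multiply both sides by a test function v and integrate from 0 to 5/3:
  ∫_0^5/3 −u''(x) v(x) dx = ∫_0^5/3 f(x) v(x) dx.
Integrate the LHS by parts once:
  ∫_0^5/3 −u'' v dx = −[u'(x) v(x)]_0^5/3 + ∫_0^5/3 u'(x) v'(x) dx.
Thus ∫_0^5/3 u'(x) v'(x) dx = ∫_0^5/3 f(x) v(x) dx + [u'(x) v(x)]_0^5/3.
Choose V so that boundary terms are either known or forced to vanish.
u has homogeneous Neumann: u'(0) = u'(5/3) = 0. So [u' v]_0^5/3 = 0·v(5/3) − 0·v(0) = 0 for any v; take V = H^1(0, 5/3).
Weak formulation: find u (satisfying any essential BC) such that ∫_0^5/3 u'(x) v'(x) dx = ∫_0^5/3 f v dx for all v ∈ V (homogeneous Neumann, so boundary terms vanish).
Substituting f(x) = 5*cos(3*π*x/5), the right-hand side is ∫_0^5/3 (5*cos(3*π*x/5)) v dx.
Compatibility check (pure Neumann): taking v ≡ 1 ∈ V gives 0 = ∫_0^5/3 f dx + (0) − (0), i.e. ∫_0^5/3 f dx must equal u'(0) − u'(5/3) = 0. Indeed ∫_0^5/3 (5*cos(3*π*x/5)) dx = 0, so the data are compatible. The solution is then unique only up to an additive constant (fix it e.g. by requiring ∫_0^5/3 u dx = 0).


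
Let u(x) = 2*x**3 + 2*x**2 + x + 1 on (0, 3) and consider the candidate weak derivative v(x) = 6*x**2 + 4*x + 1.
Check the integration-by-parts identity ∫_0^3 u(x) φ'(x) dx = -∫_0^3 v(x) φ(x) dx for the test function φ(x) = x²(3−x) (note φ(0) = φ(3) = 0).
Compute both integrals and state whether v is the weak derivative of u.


LHS = -4023/20, RHS = -4023/20. Yes, v = u' weakly.

u(x) = 2*x**3 + 2*x**2 + x + 1, classical derivative u'(x) = 6*x**2 + 4*x + 1.
φ(x) = x²(3−x), so φ'(x) = 3*x*(2 - x).
Note φ(0) = φ(3) = 0, so the boundary term u·φ vanishes.
LHS = ∫_0^3 u(x) φ'(x) dx = ∫_0^3 (-6*x^5 + 6*x^4 + 9*x^3 + 3*x^2 + 6*x) dx. Term by term:
  ∫_0^3 -6*x^5 dx = -729;  ∫_0^3 6*x^4 dx = 1458/5;  ∫_0^3 9*x^3 dx = 729/4;
  ∫_0^3 3*x^2 dx = 27;  ∫_0^3 6*x dx = 27.
Sum: -729 + 1458/5 + 729/4 + 27 + 27 = -4023/20.
So LHS = -4023/20.
∫_0^3 v(x) φ(x) dx = ∫_0^3 (-6*x^5 + 14*x^4 + 11*x^3 + 3*x^2) dx. Term by term:
  ∫_0^3 -6*x^5 dx = -729;  ∫_0^3 14*x^4 dx = 3402/5;  ∫_0^3 11*x^3 dx = 891/4;
  ∫_0^3 3*x^2 dx = 27.
Sum: -729 + 3402/5 + 891/4 + 27 = 4023/20.
So RHS = -∫_0^3 v(x) φ(x) dx = -4023/20.
LHS = RHS, so the identity holds for this test φ.
Moreover u is smooth here and v(x) = u'(x) = 6*x**2 + 4*x + 1 pointwise, so the identity holds for every test function. Hence v is the weak derivative of u.


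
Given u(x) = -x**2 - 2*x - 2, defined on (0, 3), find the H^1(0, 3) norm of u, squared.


||u||_{H^1}^2 = 1668/5

The H^1 norm (squared) on an interval (0, L) is
  ||u||_{H^1}^2 = ∫_0^L u(x)^2 dx + ∫_0^L u'(x)^2 dx.
Compute u'(x) = -2*x - 2.
Then u(x)^2 = x**4 + 4*x**3 + 8*x**2 + 8*x + 4 and u'(x)^2 = 4*x**2 + 8*x + 4.
Integrate each monomial from 0 to 3 using ∫_0^3 c·x^n dx = c·3^(n+1)/(n+1):
  ∫_0^3 u(x)^2 dx = ∫_0^3 (x^4 + 4*x^3 + 8*x^2 + 8*x + 4) dx. Term by term:
    ∫_0^3 x^4 dx = 243/5;  ∫_0^3 4*x^3 dx = 81;  ∫_0^3 8*x^2 dx = 72;
    ∫_0^3 8*x dx = 36;  ∫_0^3 4 dx = 12.
  Sum: 243/5 + 81 + 72 + 36 + 12 = 1248/5.
  ∫_0^3 u'(x)^2 dx = ∫_0^3 (4*x^2 + 8*x + 4) dx. Term by term:
    ∫_0^3 4*x^2 dx = 36;  ∫_0^3 8*x dx = 36;  ∫_0^3 4 dx = 12.
  Sum: 36 + 36 + 12 = 84.
Adding: ||u||_{H^1}^2 = 1248/5 + 84 = 1668/5.


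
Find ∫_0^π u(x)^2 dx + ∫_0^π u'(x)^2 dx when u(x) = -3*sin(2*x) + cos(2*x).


||u||_{H^1(0,π)}^2 = 25*π

u'(x) = -2*sin(2*x) - 6*cos(2*x).
Expand u² and (u')² and integrate term by term on (0, π), using: for integers n ≥ 1, ∫_0^π sin²(nx) dx = ∫_0^π cos²(nx) dx = π/2; for n ≠ n', ∫_0^π sin(nx)sin(n'x) dx = ∫_0^π cos(nx)cos(n'x) dx = 0; and by product-to-sum, ∫_0^π sin(nx)cos(n'x) dx = ½∫_0^π [sin((n+n')x) + sin((n−n')x)] dx, which is 0 when n+n' is even and 2n/(n²−n'²) when n+n' is odd (it need not vanish on (0, π)).
  u² squared terms: (-3)²·∫sin(2x)² dx = 9·π/2 = 9*π/2;  (1)²·∫cos(2x)² dx = 1·π/2 = π/2.
  u² cross terms: 2·(-3)·(1)·∫sin(2x)·cos(2x) dx = -6·(0) = 0.
  So ∫_0^π u² dx = 9*π/2 + π/2 + 0 = 5*π.
  (u')² squared terms: (-6)²·∫cos(2x)² dx = 36·π/2 = 18*π;  (-2)²·∫sin(2x)² dx = 4·π/2 = 2*π.
  (u')² cross terms: 2·(-6)·(-2)·∫cos(2x)·sin(2x) dx = 24·(0) = 0.
  So ∫_0^π (u')² dx = 18*π + 2*π + 0 = 20*π.
||u||_{H^1}^2 = (5*π) + (20*π) = 25*π.


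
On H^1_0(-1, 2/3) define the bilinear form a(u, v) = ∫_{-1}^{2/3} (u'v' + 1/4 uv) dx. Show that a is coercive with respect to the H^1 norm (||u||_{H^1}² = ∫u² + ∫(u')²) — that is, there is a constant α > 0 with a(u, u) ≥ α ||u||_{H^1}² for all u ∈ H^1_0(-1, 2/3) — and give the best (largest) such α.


α = (25 + 36*π^2)/(4*(25 + 9*π^2))

Coercivity of a(·,·) on H^1_0(-1, 2/3) means a(u, u) ≥ α ||u||_{H^1}² for every u ∈ H^1_0.
The interval has length L = 5/3, and Poincaré/coercivity depend only on L. Here a(u, u) = ∫(u')² + (1/4)·∫u².
Here 0 < c = 1/4 < 1. The condition a(u,u) ≥ α||u||_{H^1}² reads (1−α)∫(u')² ≥ (α−c)∫u². Any admissible α is ≤ 1 (rapidly oscillating u have ∫u²/∫(u')² → 0), and α = 1 would force 0 ≥ (1−c)∫u², impossible since c < 1; so 1−α > 0. By the sharp Poincaré inequality on H^1_0 of an interval of length L, ∫(u')² ≥ (π/L)²∫u² with equality for the first sine mode sin(π(x−x₀)/L) (x₀ the left endpoint), so the inequality holds for all u iff (1−α)(π/L)² ≥ α − c, i.e. α ≤ ((π/L)² + c)/((π/L)² + 1) = (1 + c(L/π)²)/(1 + (L/π)²). With (π/L)² = 9*π^2/25 and c = 1/4, the largest admissible constant is α = ((π/L)² + c)/((π/L)² + 1).
Simplifying, α = (25 + 36*π^2)/(4*(25 + 9*π^2)).


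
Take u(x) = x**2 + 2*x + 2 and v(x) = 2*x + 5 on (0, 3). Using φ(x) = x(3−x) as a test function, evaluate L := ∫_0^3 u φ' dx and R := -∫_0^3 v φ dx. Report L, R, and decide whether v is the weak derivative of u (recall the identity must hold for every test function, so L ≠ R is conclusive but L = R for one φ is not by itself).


LHS = -45/2, RHS = -36. No, v is not the weak derivative of u.

u(x) = x**2 + 2*x + 2, classical derivative u'(x) = 2*x + 2.
φ(x) = x(3−x), so φ'(x) = 3 - 2*x.
Note φ(0) = φ(3) = 0, so the boundary term u·φ vanishes.
LHS = ∫_0^3 u(x) φ'(x) dx = ∫_0^3 (-2*x^3 - x^2 + 2*x + 6) dx. Term by term:
  ∫_0^3 -2*x^3 dx = -81/2;  ∫_0^3 -x^2 dx = -9;  ∫_0^3 2*x dx = 9;
  ∫_0^3 6 dx = 18.
Sum: -81/2 − 9 + 9 + 18 = -45/2.
So LHS = -45/2.
∫_0^3 v(x) φ(x) dx = ∫_0^3 (-2*x^3 + x^2 + 15*x) dx. Term by term:
  ∫_0^3 -2*x^3 dx = -81/2;  ∫_0^3 x^2 dx = 9;  ∫_0^3 15*x dx = 135/2.
Sum: -81/2 + 9 + 135/2 = 36.
So RHS = -∫_0^3 v(x) φ(x) dx = -36.
LHS − RHS = 27/2 ≠ 0, so the identity fails.
(For a valid weak derivative the identity must hold for EVERY test function, in particular this one. The failure shows v is NOT the weak derivative of u.)
Correct weak derivative would be u'(x) = 2*x + 2.


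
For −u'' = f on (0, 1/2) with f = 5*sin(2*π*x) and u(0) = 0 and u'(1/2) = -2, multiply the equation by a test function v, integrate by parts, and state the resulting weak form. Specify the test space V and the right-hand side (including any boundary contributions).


V = {v ∈ H^1(0, 1/2) : v(0) = 0} (test functions vanish at x = 0 where u is specified); weak form: ∫_0^1/2 u'v' dx = ∫_0^1/2 (5*sin(2*π*x)) v dx − 2·v(1/2) for all v ∈ V.

Multiply both sides by a test function v and integrate from 0 to 1/2:
  ∫_0^1/2 −u''(x) v(x) dx = ∫_0^1/2 f(x) v(x) dx.
Integrate the LHS by parts once:
  ∫_0^1/2 −u'' v dx = −[u'(x) v(x)]_0^1/2 + ∫_0^1/2 u'(x) v'(x) dx.
Thus ∫_0^1/2 u'(x) v'(x) dx = ∫_0^1/2 f(x) v(x) dx + [u'(x) v(x)]_0^1/2.
Choose V so that boundary terms are either known or forced to vanish.
Mixed BC: u(0) = 0 (Dirichlet) and u'(1/2) = -2 (Neumann). Define V = {v ∈ H^1(0, 1/2) : v(0) = 0}. Then [u' v]_0^1/2 = u'(1/2)·v(1/2) − u'(0)·0 = − 2·v(1/2).
Weak formulation: find u (satisfying any essential BC) such that ∫_0^1/2 u'(x) v'(x) dx = ∫_0^1/2 f v dx − 2·v(1/2) for all v ∈ V (Dirichlet at 0 absorbed into V; Neumann datum at x = 1/2 contributes the boundary term).
Substituting f(x) = 5*sin(2*π*x), the right-hand side is ∫_0^1/2 (5*sin(2*π*x)) v dx − 2·v(1/2).


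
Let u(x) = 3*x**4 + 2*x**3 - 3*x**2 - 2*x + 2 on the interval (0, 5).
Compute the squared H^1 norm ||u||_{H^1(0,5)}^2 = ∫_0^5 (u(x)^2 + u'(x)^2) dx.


||u||_{H^1}^2 = 177570205/42

The H^1 norm (squared) on an interval (0, L) is
  ||u||_{H^1}^2 = ∫_0^L u(x)^2 dx + ∫_0^L u'(x)^2 dx.
Compute u'(x) = 12*x**3 + 6*x**2 - 6*x - 2.
Then u(x)^2 = 9*x**8 + 12*x**7 - 14*x**6 - 24*x**5 + 13*x**4 + 20*x**3 - 8*x**2 - 8*x + 4 and u'(x)^2 = 144*x**6 + 144*x**5 - 108*x**4 - 120*x**3 + 12*x**2 + 24*x + 4.
Integrate each monomial from 0 to 5 using ∫_0^5 c·x^n dx = c·5^(n+1)/(n+1):
  ∫_0^5 u(x)^2 dx = ∫_0^5 (9*x^8 + 12*x^7 - 14*x^6 - 24*x^5 + 13*x^4 + 20*x^3 - 8*x^2 - 8*x + 4) dx. Term by term:
    ∫_0^5 9*x^8 dx = 1953125;  ∫_0^5 12*x^7 dx = 1171875/2;  ∫_0^5 -14*x^6 dx = -156250;
    ∫_0^5 -24*x^5 dx = -62500;  ∫_0^5 13*x^4 dx = 8125;  ∫_0^5 20*x^3 dx = 3125;
    ∫_0^5 -8*x^2 dx = -1000/3;  ∫_0^5 -8*x dx = -100;  ∫_0^5 4 dx = 20.
  Sum: 1953125 + 1171875/2 − 156250 − 62500 + 8125 + 3125 − 1000/3 − 100 + 20 = 13986895/6.
  ∫_0^5 u'(x)^2 dx = ∫_0^5 (144*x^6 + 144*x^5 - 108*x^4 - 120*x^3 + 12*x^2 + 24*x + 4) dx. Term by term:
    ∫_0^5 144*x^6 dx = 11250000/7;  ∫_0^5 144*x^5 dx = 375000;  ∫_0^5 -108*x^4 dx = -67500;
    ∫_0^5 -120*x^3 dx = -18750;  ∫_0^5 12*x^2 dx = 500;  ∫_0^5 24*x dx = 300;
    ∫_0^5 4 dx = 20.
  Sum: 11250000/7 + 375000 − 67500 − 18750 + 500 + 300 + 20 = 13276990/7.
Adding: ||u||_{H^1}^2 = 13986895/6 + 13276990/7 = 177570205/42.


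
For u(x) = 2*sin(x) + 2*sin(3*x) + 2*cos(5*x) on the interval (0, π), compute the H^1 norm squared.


||u||_{H^1(0,π)}^2 = 76*π

u'(x) = -10*sin(5*x) + 2*cos(x) + 6*cos(3*x).
Expand u² and (u')² and integrate term by term on (0, π), using: for integers n ≥ 1, ∫_0^π sin²(nx) dx = ∫_0^π cos²(nx) dx = π/2; for n ≠ n', ∫_0^π sin(nx)sin(n'x) dx = ∫_0^π cos(nx)cos(n'x) dx = 0; and by product-to-sum, ∫_0^π sin(nx)cos(n'x) dx = ½∫_0^π [sin((n+n')x) + sin((n−n')x)] dx, which is 0 when n+n' is even and 2n/(n²−n'²) when n+n' is odd (it need not vanish on (0, π)).
  u² squared terms: (2)²·∫cos(5x)² dx = 4·π/2 = 2*π;  (2)²·∫sin(x)² dx = 4·π/2 = 2*π;  (2)²·∫sin(3x)² dx = 4·π/2 = 2*π.
  u² cross terms: 2·(2)·(2)·∫cos(5x)·sin(x) dx = 8·(0) = 0;  2·(2)·(2)·∫cos(5x)·sin(3x) dx = 8·(0) = 0;  2·(2)·(2)·∫sin(x)·sin(3x) dx = 8·(0) = 0.
  So ∫_0^π u² dx = 2*π + 2*π + 2*π + 0 + 0 + 0 = 6*π.
  (u')² squared terms: (-10)²·∫sin(5x)² dx = 100·π/2 = 50*π;  (2)²·∫cos(x)² dx = 4·π/2 = 2*π;  (6)²·∫cos(3x)² dx = 36·π/2 = 18*π.
  (u')² cross terms: 2·(-10)·(2)·∫sin(5x)·cos(x) dx = -40·(0) = 0;  2·(-10)·(6)·∫sin(5x)·cos(3x) dx = -120·(0) = 0;  2·(2)·(6)·∫cos(x)·cos(3x) dx = 24·(0) = 0.
  So ∫_0^π (u')² dx = 50*π + 2*π + 18*π + 0 + 0 + 0 = 70*π.
||u||_{H^1}^2 = (6*π) + (70*π) = 76*π.


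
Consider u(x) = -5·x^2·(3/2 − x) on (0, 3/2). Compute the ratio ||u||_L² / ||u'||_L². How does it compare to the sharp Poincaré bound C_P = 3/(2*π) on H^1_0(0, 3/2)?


||u||_L² / ||u'||_L² = 3*sqrt(14)/28 < C_P = 3/(2*π).

u(x) = -5·x^2·(3/2 − x), so u'(x) = 15*x*(x - 1).
u(x) = -5·x^2·(3/2 − x) vanishes at x = 0 and x = 3/2, so u ∈ H^1_0(0, 3/2). Differentiate via the product rule and integrate the resulting polynomials term by term.
  ∫_0^3/2 u² dx = ∫_0^3/2 (25*x^6 - 75*x^5 + 225*x^4/4) dx. Term by term:
    ∫_0^3/2 25*x^6 dx = 54675/896;  ∫_0^3/2 -75*x^5 dx = -18225/128;  ∫_0^3/2 225*x^4/4 dx = 10935/128.
  Sum: 54675/896 − 18225/128 + 10935/128 = 3645/896.
  ∫_0^3/2 (u')² dx = ∫_0^3/2 (225*x^4 - 450*x^3 + 225*x^2) dx. Term by term:
    ∫_0^3/2 225*x^4 dx = 10935/32;  ∫_0^3/2 -450*x^3 dx = -18225/32;  ∫_0^3/2 225*x^2 dx = 2025/8.
  Sum: 10935/32 − 18225/32 + 2025/8 = 405/16.
∫_0^3/2 u² dx = 3645/896, so ||u||_L² = 27*sqrt(70)/112.
∫_0^3/2 (u')² dx = 405/16, so ||u'||_L² = 9*sqrt(5)/4.
Ratio ||u||_L² / ||u'||_L² = 3*sqrt(14)/28.
Sharp Poincaré constant on H^1_0(0, 3/2) is C_P = L/π = 3/(2*π), achieved by sin(2*π/3·x).
A polynomial bump cannot attain the sharp Poincaré constant (only the first sine eigenfunction does), so the ratio is strictly less than C_P, consistent with ||u||_L² ≤ C_P ||u'||_L².


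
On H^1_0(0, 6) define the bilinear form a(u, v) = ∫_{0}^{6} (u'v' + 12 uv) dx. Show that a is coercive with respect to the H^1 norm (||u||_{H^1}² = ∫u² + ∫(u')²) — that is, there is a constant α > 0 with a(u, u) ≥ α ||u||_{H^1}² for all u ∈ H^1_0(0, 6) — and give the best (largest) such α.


α = 1

Coercivity of a(·,·) on H^1_0(0, 6) means a(u, u) ≥ α ||u||_{H^1}² for every u ∈ H^1_0.
The interval has length L = 6, and Poincaré/coercivity depend only on L. Here a(u, u) = ∫(u')² + (12)·∫u².
Here c = 12 ≥ 1, so a(u,u) = ∫(u')² + c∫u² ≥ ∫(u')² + ∫u² = ||u||_{H^1}², i.e. α = 1 works. No larger α is possible: a(u,u) ≥ α||u||_{H^1}² means (1−α)∫(u')² ≥ (α−c)∫u², and for the modes u_n = sin(nπ(x−x₀)/L) (x₀ the left endpoint) one has ∫u_n²/∫(u_n')² = (L/(nπ))² → 0, so a(u_n,u_n)/||u_n||_{H^1}² → 1. Hence the optimal constant is α = 1.
Therefore α = 1.


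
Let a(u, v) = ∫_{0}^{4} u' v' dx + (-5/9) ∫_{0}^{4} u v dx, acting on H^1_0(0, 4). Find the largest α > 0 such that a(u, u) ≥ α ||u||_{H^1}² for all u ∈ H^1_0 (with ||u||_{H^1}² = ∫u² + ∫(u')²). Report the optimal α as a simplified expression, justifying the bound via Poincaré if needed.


α = (-80/9 + π^2)/(π^2 + 16)

Coercivity of a(·,·) on H^1_0(0, 4) means a(u, u) ≥ α ||u||_{H^1}² for every u ∈ H^1_0.
The interval has length L = 4, and Poincaré/coercivity depend only on L. Here a(u, u) = ∫(u')² + (-5/9)·∫u².
Here c = -5/9 < 0 with |c| < (π/L)² = π^2/16, so coercivity still holds. The condition a(u,u) ≥ α||u||_{H^1}² reads (1−α)∫(u')² ≥ (α−c)∫u². Any admissible α is ≤ 1 (rapidly oscillating u have ∫u²/∫(u')² → 0), and α = 1 would force 0 ≥ (1−c)∫u², impossible since c < 1; so 1−α > 0. By the sharp Poincaré inequality on H^1_0 of an interval of length L, ∫(u')² ≥ (π/L)²∫u² with equality for the first sine mode sin(π(x−x₀)/L) (x₀ the left endpoint), so the inequality holds for all u iff (1−α)(π/L)² ≥ α − c, i.e. α ≤ ((π/L)² + c)/((π/L)² + 1) = (1 + c(L/π)²)/(1 + (L/π)²). (Direct route, valid since c ≤ 0: Poincaré gives c∫u² ≥ c(L/π)²∫(u')², so a(u,u) ≥ (1 + c(L/π)²)∫(u')², while ||u||_{H^1}² ≤ (1 + (L/π)²)∫(u')²; dividing yields the same α.) With (π/L)² = π^2/16 and c = -5/9, the largest admissible constant is α = ((π/L)² + c)/((π/L)² + 1).
Simplifying, α = (-80/9 + π^2)/(π^2 + 16).


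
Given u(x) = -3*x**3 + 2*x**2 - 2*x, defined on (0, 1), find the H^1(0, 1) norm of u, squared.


||u||_{H^1}^2 = 1402/105

The H^1 norm (squared) on an interval (0, L) is
  ||u||_{H^1}^2 = ∫_0^L u(x)^2 dx + ∫_0^L u'(x)^2 dx.
Compute u'(x) = -9*x**2 + 4*x - 2.
Then u(x)^2 = 9*x**6 - 12*x**5 + 16*x**4 - 8*x**3 + 4*x**2 and u'(x)^2 = 81*x**4 - 72*x**3 + 52*x**2 - 16*x + 4.
Integrate each monomial from 0 to 1 using ∫_0^1 c·x^n dx = c·1^(n+1)/(n+1):
  ∫_0^1 u(x)^2 dx = ∫_0^1 (9*x^6 - 12*x^5 + 16*x^4 - 8*x^3 + 4*x^2) dx. Term by term:
    ∫_0^1 9*x^6 dx = 9/7;  ∫_0^1 -12*x^5 dx = -2;  ∫_0^1 16*x^4 dx = 16/5;
    ∫_0^1 -8*x^3 dx = -2;  ∫_0^1 4*x^2 dx = 4/3.
  Sum: 9/7 − 2 + 16/5 − 2 + 4/3 = 191/105.
  ∫_0^1 u'(x)^2 dx = ∫_0^1 (81*x^4 - 72*x^3 + 52*x^2 - 16*x + 4) dx. Term by term:
    ∫_0^1 81*x^4 dx = 81/5;  ∫_0^1 -72*x^3 dx = -18;  ∫_0^1 52*x^2 dx = 52/3;
    ∫_0^1 -16*x dx = -8;  ∫_0^1 4 dx = 4.
  Sum: 81/5 − 18 + 52/3 − 8 + 4 = 173/15.
Adding: ||u||_{H^1}^2 = 191/105 + 173/15 = 1402/105.
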